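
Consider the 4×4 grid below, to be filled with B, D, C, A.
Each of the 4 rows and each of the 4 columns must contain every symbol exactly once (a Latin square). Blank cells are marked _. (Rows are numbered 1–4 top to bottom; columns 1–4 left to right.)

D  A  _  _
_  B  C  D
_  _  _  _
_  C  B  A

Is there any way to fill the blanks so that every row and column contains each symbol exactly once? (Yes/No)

Row 1, column 3: row 1 together with column 3 already contain {B, D, C, A} — every symbol — so nothing can go there. The grid has no valid completion.

No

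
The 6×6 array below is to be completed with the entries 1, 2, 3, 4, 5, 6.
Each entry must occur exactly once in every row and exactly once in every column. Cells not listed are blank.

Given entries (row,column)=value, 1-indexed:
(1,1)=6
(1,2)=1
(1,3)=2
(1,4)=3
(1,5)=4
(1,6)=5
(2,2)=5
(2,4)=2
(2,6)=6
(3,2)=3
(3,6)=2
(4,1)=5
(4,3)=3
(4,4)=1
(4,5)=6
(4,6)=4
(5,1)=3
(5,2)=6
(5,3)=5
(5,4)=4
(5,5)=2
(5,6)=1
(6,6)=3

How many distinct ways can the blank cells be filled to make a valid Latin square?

3

Row 2, column 1: eliminating its row and column leaves {1, 4}.
Row 2, column 3: eliminating its row and column leaves {1, 4}.
Row 2, column 5: eliminating its row and column leaves {1, 3}.
Row 3, column 1: eliminating its row and column leaves {1, 4}.
Row 3, column 3: eliminating its row and column leaves {1, 4, 6}.
Row 3, column 4: eliminating its row and column leaves {5, 6}.
Row 3, column 5: eliminating its row and column leaves {1, 5}.
Row 4, column 2: eliminating its row and column leaves {2}.
Row 6, column 1: eliminating its row and column leaves {1, 2, 4}.
Row 6, column 2: eliminating its row and column leaves {2, 4}.
Row 6, column 3: eliminating its row and column leaves {1, 4, 6}.
Row 6, column 4: eliminating its row and column leaves {5, 6}.
Row 6, column 5: eliminating its row and column leaves {1, 5}.
Enumerating the assignments across these blanks that avoid any row or column repeat gives 3 completions.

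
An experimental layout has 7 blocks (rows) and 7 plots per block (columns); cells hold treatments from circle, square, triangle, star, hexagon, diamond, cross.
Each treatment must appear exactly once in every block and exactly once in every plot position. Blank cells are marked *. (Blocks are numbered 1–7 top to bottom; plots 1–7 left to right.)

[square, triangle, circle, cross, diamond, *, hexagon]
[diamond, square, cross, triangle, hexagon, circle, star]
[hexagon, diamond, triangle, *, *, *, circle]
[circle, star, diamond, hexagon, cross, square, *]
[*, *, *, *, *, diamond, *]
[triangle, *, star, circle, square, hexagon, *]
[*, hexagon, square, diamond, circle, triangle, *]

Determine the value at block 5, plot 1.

Block 1, plot 6: block 1 has {circle, square, triangle, hexagon, diamond, cross} and plot 6 has {circle, square, triangle, hexagon, diamond}, leaving only star.
Block 3, plot 5: block 3 has {circle, triangle, hexagon, diamond} and plot 5 has {circle, square, hexagon, diamond, cross}, leaving only star.
Block 3, plot 4: block 3 has {circle, triangle, star, hexagon, diamond} and plot 4 has {circle, triangle, hexagon, diamond, cross}, leaving only square.
Block 3, plot 6: block 3 has {circle, square, triangle, star, hexagon, diamond} and plot 6 has {circle, square, triangle, star, hexagon, diamond}, leaving only cross.
Block 4, plot 7: block 4 has {circle, square, star, hexagon, diamond, cross} and plot 7 has {circle, star, hexagon}, leaving only triangle.
Block 5, plot 3: block 5 has {diamond} and plot 3 has {circle, square, triangle, star, diamond, cross}, leaving only hexagon.
Block 5, plot 4: block 5 has {hexagon, diamond} and plot 4 has {circle, square, triangle, hexagon, diamond, cross}, leaving only star.
Block 5 already has {star, hexagon, diamond} and plot 1 already has {circle, square, triangle, hexagon, diamond}, so block 5, plot 1 must be cross.

cross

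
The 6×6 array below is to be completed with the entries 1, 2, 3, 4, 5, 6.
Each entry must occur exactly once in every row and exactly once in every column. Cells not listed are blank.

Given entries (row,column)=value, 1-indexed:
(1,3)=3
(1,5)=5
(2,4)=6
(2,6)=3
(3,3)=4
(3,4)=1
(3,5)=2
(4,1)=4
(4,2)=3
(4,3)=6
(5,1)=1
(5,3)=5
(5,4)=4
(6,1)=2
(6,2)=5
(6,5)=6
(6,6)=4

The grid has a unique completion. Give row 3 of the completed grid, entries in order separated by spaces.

Row 3, column 2: row 3 has {1, 2, 4} and column 2 has {3, 5}, leaving only 6.
Row 3, column 6: row 3 has {1, 2, 4, 6} and column 6 has {3, 4}, leaving only 5.
Row 3, column 1: row 3 has {1, 2, 4, 5, 6} and column 1 has {1, 2, 4}, leaving only 3.
So row 3 reads: 3 6 4 1 2 5.

3 6 4 1 2 5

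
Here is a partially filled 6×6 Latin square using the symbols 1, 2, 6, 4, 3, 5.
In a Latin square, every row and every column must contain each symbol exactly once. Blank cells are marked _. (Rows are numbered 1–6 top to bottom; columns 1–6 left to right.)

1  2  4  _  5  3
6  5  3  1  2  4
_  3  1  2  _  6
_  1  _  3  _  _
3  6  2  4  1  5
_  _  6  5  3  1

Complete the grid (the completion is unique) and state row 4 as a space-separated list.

Row 4, column 3: row 4 has {1, 3} and column 3 has {1, 2, 6, 4, 3}, leaving only 5.
Row 4, column 6: row 4 has {1, 3, 5} and column 6 has {1, 6, 4, 3, 5}, leaving only 2.
Row 4, column 1: row 4 has {1, 2, 3, 5} and column 1 has {1, 6, 3}, leaving only 4.
Row 4, column 5: row 4 has {1, 2, 4, 3, 5} and column 5 has {1, 2, 3, 5}, leaving only 6.
So row 4 reads: 4 1 5 3 6 2.

4 1 5 3 6 2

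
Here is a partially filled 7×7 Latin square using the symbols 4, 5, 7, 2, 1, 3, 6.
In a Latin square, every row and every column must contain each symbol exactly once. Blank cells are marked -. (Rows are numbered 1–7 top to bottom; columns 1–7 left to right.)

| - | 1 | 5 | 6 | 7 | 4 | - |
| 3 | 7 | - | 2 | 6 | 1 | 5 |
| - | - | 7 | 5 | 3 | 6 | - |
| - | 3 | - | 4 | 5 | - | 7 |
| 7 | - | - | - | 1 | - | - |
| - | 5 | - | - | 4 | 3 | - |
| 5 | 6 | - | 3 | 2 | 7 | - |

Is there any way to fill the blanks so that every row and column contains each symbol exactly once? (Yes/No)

No

Row 5, column 4: row 5 together with column 4 already contain {4, 5, 7, 2, 1, 3, 6} — every symbol — so nothing can go there. The grid has no valid completion.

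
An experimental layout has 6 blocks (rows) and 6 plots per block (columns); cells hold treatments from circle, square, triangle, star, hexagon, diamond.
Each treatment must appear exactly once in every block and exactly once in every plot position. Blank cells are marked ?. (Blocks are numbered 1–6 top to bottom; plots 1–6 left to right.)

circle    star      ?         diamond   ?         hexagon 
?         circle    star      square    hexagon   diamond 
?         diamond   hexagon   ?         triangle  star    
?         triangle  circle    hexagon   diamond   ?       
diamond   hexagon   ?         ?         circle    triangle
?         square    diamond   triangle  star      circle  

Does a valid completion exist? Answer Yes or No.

Yes

No block or plot among the givens repeats a symbol, and propagating forced cells runs into no contradiction.
One valid completion exists (for instance, circle star triangle diamond square hexagon / triangle circle star square hexagon diamond / square diamond hexagon circle triangle star / star triangle circle hexagon diamond square / diamond hexagon square star circle triangle / hexagon square diamond triangle star circle).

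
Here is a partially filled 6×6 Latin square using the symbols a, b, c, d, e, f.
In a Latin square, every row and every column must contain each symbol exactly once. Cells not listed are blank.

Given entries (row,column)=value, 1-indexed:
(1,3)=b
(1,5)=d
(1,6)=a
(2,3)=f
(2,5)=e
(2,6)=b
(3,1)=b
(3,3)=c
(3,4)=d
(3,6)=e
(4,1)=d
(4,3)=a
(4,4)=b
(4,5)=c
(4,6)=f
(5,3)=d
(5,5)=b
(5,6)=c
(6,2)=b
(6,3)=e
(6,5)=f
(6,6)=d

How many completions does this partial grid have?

4

Row 1, column 1: eliminating its row and column leaves {c, e, f}.
Row 1, column 2: eliminating its row and column leaves {c, e, f}.
Row 1, column 4: eliminating its row and column leaves {c, e, f}.
Row 2, column 1: eliminating its row and column leaves {a, c}.
Row 2, column 2: eliminating its row and column leaves {a, c, d}.
Row 2, column 4: eliminating its row and column leaves {a, c}.
Row 3, column 2: eliminating its row and column leaves {a, f}.
Row 3, column 5: eliminating its row and column leaves {a}.
Row 4, column 2: eliminating its row and column leaves {e}.
Row 5, column 1: eliminating its row and column leaves {a, e, f}.
Row 5, column 2: eliminating its row and column leaves {a, e, f}.
Row 5, column 4: eliminating its row and column leaves {a, e, f}.
Row 6, column 1: eliminating its row and column leaves {a, c}.
Row 6, column 4: eliminating its row and column leaves {a, c}.
Enumerating the assignments across these blanks that avoid any row or column repeat gives 4 completions.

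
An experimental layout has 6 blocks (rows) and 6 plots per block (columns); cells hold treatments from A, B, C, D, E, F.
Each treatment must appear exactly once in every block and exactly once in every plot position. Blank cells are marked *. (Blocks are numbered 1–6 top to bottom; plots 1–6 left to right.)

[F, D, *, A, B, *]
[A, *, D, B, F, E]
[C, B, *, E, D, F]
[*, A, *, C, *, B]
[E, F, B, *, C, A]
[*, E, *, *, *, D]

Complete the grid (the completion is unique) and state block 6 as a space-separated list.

Block 6, plot 1: block 6 has {D, E} and plot 1 has {A, C, E, F}, leaving only B.
Block 6, plot 4: block 6 has {B, D, E} and plot 4 has {A, B, C, E}, leaving only F.
Block 6, plot 5: block 6 has {B, D, E, F} and plot 5 has {B, C, D, F}, leaving only A.
Block 6, plot 3: block 6 has {A, B, D, E, F} and plot 3 has {B, D}, leaving only C.
So block 6 reads: B E C F A D.

B E C F A D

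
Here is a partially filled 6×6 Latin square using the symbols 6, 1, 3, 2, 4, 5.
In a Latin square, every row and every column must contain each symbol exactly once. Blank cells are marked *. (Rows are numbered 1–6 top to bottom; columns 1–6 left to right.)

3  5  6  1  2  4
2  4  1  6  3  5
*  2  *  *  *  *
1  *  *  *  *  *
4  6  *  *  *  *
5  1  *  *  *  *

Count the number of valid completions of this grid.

Row 3, column 1: eliminating its row and column leaves {6}.
Row 3, column 3: eliminating its row and column leaves {3, 4, 5}.
Row 3, column 4: eliminating its row and column leaves {3, 4, 5}.
Row 3, column 5: eliminating its row and column leaves {6, 1, 4, 5}.
Row 3, column 6: eliminating its row and column leaves {6, 1, 3}.
Row 4, column 2: eliminating its row and column leaves {3}.
Row 4, column 3: eliminating its row and column leaves {3, 2, 4, 5}.
Row 4, column 4: eliminating its row and column leaves {3, 2, 4, 5}.
Row 4, column 5: eliminating its row and column leaves {6, 4, 5}.
Row 4, column 6: eliminating its row and column leaves {6, 3, 2}.
Row 5, column 3: eliminating its row and column leaves {3, 2, 5}.
Row 5, column 4: eliminating its row and column leaves {3, 2, 5}.
Row 5, column 5: eliminating its row and column leaves {1, 5}.
Row 5, column 6: eliminating its row and column leaves {1, 3, 2}.
Row 6, column 3: eliminating its row and column leaves {3, 2, 4}.
Row 6, column 4: eliminating its row and column leaves {3, 2, 4}.
Row 6, column 5: eliminating its row and column leaves {6, 4}.
Row 6, column 6: eliminating its row and column leaves {6, 3, 2}.
Enumerating the assignments across these blanks that avoid any row or column repeat gives 20 completions.

20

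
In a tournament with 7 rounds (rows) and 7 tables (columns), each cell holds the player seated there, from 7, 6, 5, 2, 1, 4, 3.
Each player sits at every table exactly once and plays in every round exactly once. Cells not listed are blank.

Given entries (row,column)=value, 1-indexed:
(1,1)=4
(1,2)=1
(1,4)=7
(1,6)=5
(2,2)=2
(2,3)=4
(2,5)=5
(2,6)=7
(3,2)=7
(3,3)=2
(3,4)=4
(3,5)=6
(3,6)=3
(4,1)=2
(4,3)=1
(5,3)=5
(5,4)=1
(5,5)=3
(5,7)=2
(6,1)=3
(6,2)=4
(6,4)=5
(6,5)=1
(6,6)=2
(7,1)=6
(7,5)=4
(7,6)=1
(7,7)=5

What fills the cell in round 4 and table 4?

3

Round 1, table 5: round 1 has {7, 5, 1, 4} and table 5 has {6, 5, 1, 4, 3}, leaving only 2.
Round 2, table 1: round 2 has {7, 5, 2, 4} and table 1 has {6, 2, 4, 3}, leaving only 1.
Round 3, table 1: round 3 has {7, 6, 2, 4, 3} and table 1 has {6, 2, 1, 4, 3}, leaving only 5.
Round 3, table 7: round 3 has {7, 6, 5, 2, 4, 3} and table 7 has {5, 2}, leaving only 1.
Round 4, table 5: round 4 has {2, 1} and table 5 has {6, 5, 2, 1, 4, 3}, leaving only 7.
Round 5, table 1: round 5 has {5, 2, 1, 3} and table 1 has {6, 5, 2, 1, 4, 3}, leaving only 7.
Round 5, table 2: round 5 has {7, 5, 2, 1, 3} and table 2 has {7, 2, 1, 4}, leaving only 6.
Round 5, table 6: round 5 has {7, 6, 5, 2, 1, 3} and table 6 has {7, 5, 2, 1, 3}, leaving only 4.
Round 4, table 6: round 4 has {7, 2, 1} and table 6 has {7, 5, 2, 1, 4, 3}, leaving only 6.
Round 4 already has {7, 6, 2, 1} and table 4 already has {7, 5, 1, 4}, so round 4, table 4 must be 3.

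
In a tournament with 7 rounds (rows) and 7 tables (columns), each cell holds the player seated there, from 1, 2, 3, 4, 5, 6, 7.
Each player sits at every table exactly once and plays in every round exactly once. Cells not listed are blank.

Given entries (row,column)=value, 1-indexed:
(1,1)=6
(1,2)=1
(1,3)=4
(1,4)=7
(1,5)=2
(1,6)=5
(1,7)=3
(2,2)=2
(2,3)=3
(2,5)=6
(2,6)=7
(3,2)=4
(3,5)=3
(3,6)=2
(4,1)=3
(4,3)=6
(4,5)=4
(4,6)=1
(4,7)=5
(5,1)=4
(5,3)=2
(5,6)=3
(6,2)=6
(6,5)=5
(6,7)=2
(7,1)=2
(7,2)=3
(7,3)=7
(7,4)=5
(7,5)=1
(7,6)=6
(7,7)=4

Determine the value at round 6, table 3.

1

Round 6 already has {2, 5, 6} and table 3 already has {2, 3, 4, 6, 7}, so round 6, table 3 must be 1.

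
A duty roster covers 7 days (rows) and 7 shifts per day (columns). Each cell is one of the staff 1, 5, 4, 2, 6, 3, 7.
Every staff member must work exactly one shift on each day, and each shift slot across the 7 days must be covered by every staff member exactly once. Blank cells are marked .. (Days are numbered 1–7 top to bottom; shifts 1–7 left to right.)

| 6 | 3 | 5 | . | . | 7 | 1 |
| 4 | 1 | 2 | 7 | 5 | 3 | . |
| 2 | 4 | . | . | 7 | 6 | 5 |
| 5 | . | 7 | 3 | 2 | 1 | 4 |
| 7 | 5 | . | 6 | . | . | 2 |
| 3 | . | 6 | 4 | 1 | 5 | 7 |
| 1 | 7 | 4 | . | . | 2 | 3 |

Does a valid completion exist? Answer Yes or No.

Yes

No day or shift among the givens repeats a symbol, and propagating forced cells runs into no contradiction.
One valid completion exists (for instance, 6 3 5 2 4 7 1 / 4 1 2 7 5 3 6 / 2 4 3 1 7 6 5 / 5 6 7 3 2 1 4 / 7 5 1 6 3 4 2 / 3 2 6 4 1 5 7 / 1 7 4 5 6 2 3).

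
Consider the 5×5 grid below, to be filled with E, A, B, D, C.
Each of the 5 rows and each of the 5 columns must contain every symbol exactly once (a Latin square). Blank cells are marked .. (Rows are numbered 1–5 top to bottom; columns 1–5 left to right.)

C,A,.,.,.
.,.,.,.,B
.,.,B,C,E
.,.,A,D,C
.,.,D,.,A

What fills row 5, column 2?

Row 1, column 3: row 1 has {A, C} and column 3 has {A, B, D}, leaving only E.
Row 1, column 4: row 1 has {E, A, C} and column 4 has {D, C}, leaving only B.
Row 1, column 5: row 1 has {E, A, B, C} and column 5 has {E, A, B, C}, leaving only D.
Row 2, column 3: row 2 has {B} and column 3 has {E, A, B, D}, leaving only C.
Row 3, column 2: row 3 has {E, B, C} and column 2 has {A}, leaving only D.
Row 2, column 2: row 2 has {B, C} and column 2 has {A, D}, leaving only E.
Row 2, column 4: row 2 has {E, B, C} and column 4 has {B, D, C}, leaving only A.
Row 2, column 1: row 2 has {E, A, B, C} and column 1 has {C}, leaving only D.
Row 3, column 1: row 3 has {E, B, D, C} and column 1 has {D, C}, leaving only A.
Row 4, column 2: row 4 has {A, D, C} and column 2 has {E, A, D}, leaving only B.
Row 5 already has {A, D} and column 2 already has {E, A, B, D}, so row 5, column 2 must be C.

C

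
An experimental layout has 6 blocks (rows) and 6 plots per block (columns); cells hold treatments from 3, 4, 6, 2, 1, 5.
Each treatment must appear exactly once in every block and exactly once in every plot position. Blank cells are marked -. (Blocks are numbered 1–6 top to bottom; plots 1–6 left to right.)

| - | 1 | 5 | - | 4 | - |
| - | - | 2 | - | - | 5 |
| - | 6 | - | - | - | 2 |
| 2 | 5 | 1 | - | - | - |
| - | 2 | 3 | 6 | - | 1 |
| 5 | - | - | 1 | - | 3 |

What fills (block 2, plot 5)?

Block 1, plot 6: block 1 has {4, 1, 5} and plot 6 has {3, 2, 1, 5}, leaving only 6.
Block 1, plot 1: block 1 has {4, 6, 1, 5} and plot 1 has {2, 5}, leaving only 3.
Block 1, plot 4: block 1 has {3, 4, 6, 1, 5} and plot 4 has {6, 1}, leaving only 2.
Block 3, plot 3: block 3 has {6, 2} and plot 3 has {3, 2, 1, 5}, leaving only 4.
Block 3, plot 1: block 3 has {4, 6, 2} and plot 1 has {3, 2, 5}, leaving only 1.
Block 4, plot 6: block 4 has {2, 1, 5} and plot 6 has {3, 6, 2, 1, 5}, leaving only 4.
Block 4, plot 4: block 4 has {4, 2, 1, 5} and plot 4 has {6, 2, 1}, leaving only 3.
Block 2, plot 4: block 2 has {2, 5} and plot 4 has {3, 6, 2, 1}, leaving only 4.
Block 2, plot 1: block 2 has {4, 2, 5} and plot 1 has {3, 2, 1, 5}, leaving only 6.
Block 2, plot 2: block 2 has {4, 6, 2, 5} and plot 2 has {6, 2, 1, 5}, leaving only 3.
Block 2 already has {3, 4, 6, 2, 5} and plot 5 already has {4}, so block 2, plot 5 must be 1.

1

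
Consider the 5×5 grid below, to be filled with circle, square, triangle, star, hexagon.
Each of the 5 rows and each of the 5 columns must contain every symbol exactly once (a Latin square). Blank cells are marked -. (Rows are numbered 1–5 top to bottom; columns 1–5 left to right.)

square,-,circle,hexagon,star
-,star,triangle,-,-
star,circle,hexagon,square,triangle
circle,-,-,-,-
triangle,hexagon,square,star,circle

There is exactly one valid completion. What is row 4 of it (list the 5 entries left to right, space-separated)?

circle square star triangle hexagon

Row 4, column 3: row 4 has {circle} and column 3 has {circle, square, triangle, hexagon}, leaving only star.
Row 4, column 4: row 4 has {circle, star} and column 4 has {square, star, hexagon}, leaving only triangle.
Row 4, column 2: row 4 has {circle, triangle, star} and column 2 has {circle, star, hexagon}, leaving only square.
Row 4, column 5: row 4 has {circle, square, triangle, star} and column 5 has {circle, triangle, star}, leaving only hexagon.
So row 4 reads: circle square star triangle hexagon.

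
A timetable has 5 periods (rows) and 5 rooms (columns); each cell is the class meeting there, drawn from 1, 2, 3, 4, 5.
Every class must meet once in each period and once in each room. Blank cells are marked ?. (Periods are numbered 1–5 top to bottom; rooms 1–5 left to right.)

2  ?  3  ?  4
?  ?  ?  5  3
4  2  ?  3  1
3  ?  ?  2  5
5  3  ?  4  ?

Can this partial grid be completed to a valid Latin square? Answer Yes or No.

Yes

No period or room among the givens repeats a symbol, and propagating forced cells runs into no contradiction.
One valid completion exists (for instance, 2 5 3 1 4 / 1 4 2 5 3 / 4 2 5 3 1 / 3 1 4 2 5 / 5 3 1 4 2).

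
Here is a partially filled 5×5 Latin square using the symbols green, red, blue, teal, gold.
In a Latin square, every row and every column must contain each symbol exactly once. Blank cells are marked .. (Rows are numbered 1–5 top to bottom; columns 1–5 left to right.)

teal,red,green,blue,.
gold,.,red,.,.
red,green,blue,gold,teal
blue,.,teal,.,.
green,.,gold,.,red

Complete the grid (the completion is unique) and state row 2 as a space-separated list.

Row 1, column 5: row 1 has {green, red, blue, teal} and column 5 has {red, teal}, leaving only gold.
Row 4, column 2: row 4 has {blue, teal} and column 2 has {green, red}, leaving only gold.
Row 4, column 5: row 4 has {blue, teal, gold} and column 5 has {red, teal, gold}, leaving only green.
Row 2, column 5: row 2 has {red, gold} and column 5 has {green, red, teal, gold}, leaving only blue.
Row 2, column 2: row 2 has {red, blue, gold} and column 2 has {green, red, gold}, leaving only teal.
Row 2, column 4: row 2 has {red, blue, teal, gold} and column 4 has {blue, gold}, leaving only green.
So row 2 reads: gold teal red green blue.

gold teal red green blue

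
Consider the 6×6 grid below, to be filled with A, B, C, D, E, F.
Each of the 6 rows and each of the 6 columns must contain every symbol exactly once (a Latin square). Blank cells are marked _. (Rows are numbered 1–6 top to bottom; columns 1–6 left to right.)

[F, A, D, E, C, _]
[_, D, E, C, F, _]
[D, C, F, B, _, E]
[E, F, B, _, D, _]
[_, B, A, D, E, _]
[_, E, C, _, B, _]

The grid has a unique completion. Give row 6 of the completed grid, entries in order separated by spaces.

A E C F B D

Row 6, column 1: row 6 has {B, C, E} and column 1 has {D, E, F}, leaving only A.
Row 6, column 4: row 6 has {A, B, C, E} and column 4 has {B, C, D, E}, leaving only F.
Row 6, column 6: row 6 has {A, B, C, E, F} and column 6 has {E}, leaving only D.
So row 6 reads: A E C F B D.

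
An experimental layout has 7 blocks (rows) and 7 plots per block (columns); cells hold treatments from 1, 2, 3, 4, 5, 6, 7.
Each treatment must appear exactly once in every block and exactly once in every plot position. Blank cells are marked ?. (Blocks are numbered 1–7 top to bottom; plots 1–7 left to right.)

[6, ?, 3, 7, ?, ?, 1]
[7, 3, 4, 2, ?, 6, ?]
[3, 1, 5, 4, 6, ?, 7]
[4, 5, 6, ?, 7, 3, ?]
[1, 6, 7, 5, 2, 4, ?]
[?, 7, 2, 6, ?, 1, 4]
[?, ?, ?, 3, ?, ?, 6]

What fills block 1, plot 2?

Block 2, plot 7: block 2 has {2, 3, 4, 6, 7} and plot 7 has {1, 4, 6, 7}, leaving only 5.
Block 2, plot 5: block 2 has {2, 3, 4, 5, 6, 7} and plot 5 has {2, 6, 7}, leaving only 1.
Block 3, plot 6: block 3 has {1, 3, 4, 5, 6, 7} and plot 6 has {1, 3, 4, 6}, leaving only 2.
Block 1, plot 6: block 1 has {1, 3, 6, 7} and plot 6 has {1, 2, 3, 4, 6}, leaving only 5.
Block 1, plot 5: block 1 has {1, 3, 5, 6, 7} and plot 5 has {1, 2, 6, 7}, leaving only 4.
Block 1 already has {1, 3, 4, 5, 6, 7} and plot 2 already has {1, 3, 5, 6, 7}, so block 1, plot 2 must be 2.

2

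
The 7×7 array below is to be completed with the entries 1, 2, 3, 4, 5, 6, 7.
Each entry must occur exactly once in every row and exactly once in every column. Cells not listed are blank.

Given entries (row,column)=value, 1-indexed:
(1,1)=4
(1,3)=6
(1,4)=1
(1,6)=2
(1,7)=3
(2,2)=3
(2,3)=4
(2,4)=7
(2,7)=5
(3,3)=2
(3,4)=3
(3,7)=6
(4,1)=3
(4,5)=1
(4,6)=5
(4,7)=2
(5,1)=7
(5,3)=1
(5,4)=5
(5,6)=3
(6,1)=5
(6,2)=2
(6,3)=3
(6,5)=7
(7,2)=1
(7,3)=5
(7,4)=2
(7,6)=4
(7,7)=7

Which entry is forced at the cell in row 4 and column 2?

Row 1, column 5: row 1 has {1, 2, 3, 4, 6} and column 5 has {1, 7}, leaving only 5.
Row 1, column 2: row 1 has {1, 2, 3, 4, 5, 6} and column 2 has {1, 2, 3}, leaving only 7.
Row 3, column 1: row 3 has {2, 3, 6} and column 1 has {3, 4, 5, 7}, leaving only 1.
Row 3, column 5: row 3 has {1, 2, 3, 6} and column 5 has {1, 5, 7}, leaving only 4.
Row 3, column 2: row 3 has {1, 2, 3, 4, 6} and column 2 has {1, 2, 3, 7}, leaving only 5.
Row 3, column 6: row 3 has {1, 2, 3, 4, 5, 6} and column 6 has {2, 3, 4, 5}, leaving only 7.
Row 4, column 3: row 4 has {1, 2, 3, 5} and column 3 has {1, 2, 3, 4, 5, 6}, leaving only 7.
Row 5, column 7: row 5 has {1, 3, 5, 7} and column 7 has {2, 3, 5, 6, 7}, leaving only 4.
Row 5, column 2: row 5 has {1, 3, 4, 5, 7} and column 2 has {1, 2, 3, 5, 7}, leaving only 6.
Row 4 already has {1, 2, 3, 5, 7} and column 2 already has {1, 2, 3, 5, 6, 7}, so row 4, column 2 must be 4.

4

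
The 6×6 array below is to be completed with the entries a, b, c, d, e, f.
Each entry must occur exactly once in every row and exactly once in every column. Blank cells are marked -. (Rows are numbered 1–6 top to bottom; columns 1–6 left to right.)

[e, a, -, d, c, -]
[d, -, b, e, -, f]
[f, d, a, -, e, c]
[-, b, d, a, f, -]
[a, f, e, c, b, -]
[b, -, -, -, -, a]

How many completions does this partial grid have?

1

Row 1, column 3: eliminating its row and column leaves {f}.
Row 1, column 6: eliminating its row and column leaves {b}.
Row 2, column 2: eliminating its row and column leaves {c}.
Row 2, column 5: eliminating its row and column leaves {a}.
Row 3, column 4: eliminating its row and column leaves {b}.
Row 4, column 1: eliminating its row and column leaves {c}.
Row 4, column 6: eliminating its row and column leaves {e}.
Row 5, column 6: eliminating its row and column leaves {d}.
Row 6, column 2: eliminating its row and column leaves {c, e}.
Row 6, column 3: eliminating its row and column leaves {c, f}.
Row 6, column 4: eliminating its row and column leaves {f}.
Row 6, column 5: eliminating its row and column leaves {d}.
Only one assignment across all blanks avoids any row or column repeat, giving 1 completion.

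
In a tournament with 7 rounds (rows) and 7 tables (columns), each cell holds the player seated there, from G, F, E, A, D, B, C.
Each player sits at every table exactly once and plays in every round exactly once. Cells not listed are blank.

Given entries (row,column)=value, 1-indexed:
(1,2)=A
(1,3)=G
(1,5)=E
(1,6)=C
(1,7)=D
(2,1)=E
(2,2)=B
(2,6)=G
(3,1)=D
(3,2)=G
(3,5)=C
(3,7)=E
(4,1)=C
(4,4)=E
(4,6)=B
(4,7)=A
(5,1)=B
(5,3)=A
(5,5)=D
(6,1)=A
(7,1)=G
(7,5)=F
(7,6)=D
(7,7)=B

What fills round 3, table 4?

Round 1, table 1: round 1 has {G, E, A, D, C} and table 1 has {G, E, A, D, B, C}, leaving only F.
Round 1, table 4: round 1 has {G, F, E, A, D, C} and table 4 has {E}, leaving only B.
Round 2, table 5: round 2 has {G, E, B} and table 5 has {F, E, D, C}, leaving only A.
Round 4, table 5: round 4 has {E, A, B, C} and table 5 has {F, E, A, D, C}, leaving only G.
Round 6, table 5: round 6 has {A} and table 5 has {G, F, E, A, D, C}, leaving only B.
Round 3, table 4 is narrowed to {F, A}.
If it were A, then round 6, table 6 would be left with no valid symbol.
So round 3, table 4 must be F.

F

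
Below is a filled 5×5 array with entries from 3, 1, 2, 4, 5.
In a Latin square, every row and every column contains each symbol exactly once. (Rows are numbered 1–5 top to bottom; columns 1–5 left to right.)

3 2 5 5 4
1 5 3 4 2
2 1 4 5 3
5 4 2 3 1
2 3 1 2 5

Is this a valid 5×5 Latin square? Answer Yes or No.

No

Row 1 contains 5 twice (at columns 3 and 4); row 5 is also not a permutation.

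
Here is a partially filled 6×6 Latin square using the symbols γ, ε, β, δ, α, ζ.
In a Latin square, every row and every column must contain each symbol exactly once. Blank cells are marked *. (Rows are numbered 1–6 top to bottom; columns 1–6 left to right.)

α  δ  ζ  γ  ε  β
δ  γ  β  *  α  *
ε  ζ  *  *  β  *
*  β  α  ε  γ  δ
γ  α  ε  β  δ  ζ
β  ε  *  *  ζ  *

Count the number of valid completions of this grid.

2

Row 2, column 4: eliminating its row and column leaves {ζ}.
Row 2, column 6: eliminating its row and column leaves {ε}.
Row 3, column 3: eliminating its row and column leaves {γ, δ}.
Row 3, column 4: eliminating its row and column leaves {δ, α}.
Row 3, column 6: eliminating its row and column leaves {γ, α}.
Row 4, column 1: eliminating its row and column leaves {ζ}.
Row 6, column 3: eliminating its row and column leaves {γ, δ}.
Row 6, column 4: eliminating its row and column leaves {δ, α}.
Row 6, column 6: eliminating its row and column leaves {γ, α}.
Enumerating the assignments across these blanks that avoid any row or column repeat gives 2 completions.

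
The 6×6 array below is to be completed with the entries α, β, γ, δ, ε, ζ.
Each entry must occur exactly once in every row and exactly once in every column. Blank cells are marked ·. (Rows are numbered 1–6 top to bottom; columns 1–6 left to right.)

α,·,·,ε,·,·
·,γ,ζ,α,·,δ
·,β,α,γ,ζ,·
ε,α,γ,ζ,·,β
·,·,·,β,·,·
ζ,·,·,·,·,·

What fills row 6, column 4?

δ

Row 6 already has {ζ} and column 4 already has {α, β, γ, ε, ζ}, so row 6, column 4 must be δ.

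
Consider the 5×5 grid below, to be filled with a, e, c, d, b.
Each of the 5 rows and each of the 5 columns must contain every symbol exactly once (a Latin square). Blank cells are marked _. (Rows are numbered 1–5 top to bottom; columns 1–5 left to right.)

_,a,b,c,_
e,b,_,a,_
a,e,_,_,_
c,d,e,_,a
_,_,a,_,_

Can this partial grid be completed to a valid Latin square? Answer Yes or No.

No row or column among the givens repeats a symbol, and propagating forced cells runs into no contradiction.
One valid completion exists (for instance, d a b c e / e b d a c / a e c d b / c d e b a / b c a e d).

Yes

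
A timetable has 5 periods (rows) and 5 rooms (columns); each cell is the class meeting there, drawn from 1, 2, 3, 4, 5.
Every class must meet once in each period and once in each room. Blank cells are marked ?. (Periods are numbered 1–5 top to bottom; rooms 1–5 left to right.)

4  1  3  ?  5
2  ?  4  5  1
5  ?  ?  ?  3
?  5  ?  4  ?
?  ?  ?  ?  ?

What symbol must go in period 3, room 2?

Period 1, room 4: period 1 has {1, 3, 4, 5} and room 4 has {4, 5}, leaving only 2.
Period 2, room 2: period 2 has {1, 2, 4, 5} and room 2 has {1, 5}, leaving only 3.
Period 3, room 4: period 3 has {3, 5} and room 4 has {2, 4, 5}, leaving only 1.
Period 3, room 3: period 3 has {1, 3, 5} and room 3 has {3, 4}, leaving only 2.
Period 3 already has {1, 2, 3, 5} and room 2 already has {1, 3, 5}, so period 3, room 2 must be 4.

4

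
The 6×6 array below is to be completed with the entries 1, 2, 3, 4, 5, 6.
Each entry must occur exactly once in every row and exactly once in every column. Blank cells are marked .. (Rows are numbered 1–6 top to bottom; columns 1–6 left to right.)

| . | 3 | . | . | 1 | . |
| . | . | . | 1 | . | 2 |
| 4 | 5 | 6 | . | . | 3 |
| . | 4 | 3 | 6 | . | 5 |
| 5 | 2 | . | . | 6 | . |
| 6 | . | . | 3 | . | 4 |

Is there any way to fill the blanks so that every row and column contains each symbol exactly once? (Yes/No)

Row 1, column 1: row 1 has {1, 3} and column 1 has {4, 5, 6}, so it must be 2.
Row 1, column 6: row 1 has {1, 2, 3} and column 6 has {2, 3, 4, 5}, so it must be 6.
Row 2, column 1: row 2 has {1, 2} and column 1 has {2, 4, 5, 6}, so it must be 3.
Row 2, column 2: row 2 has {1, 2, 3} and column 2 has {2, 3, 4, 5}, so it must be 6.
Row 3, column 4: row 3 has {3, 4, 5, 6} and column 4 has {1, 3, 6}, so it must be 2.
Now row 3, column 5: row 3 together with column 5 already contain {1, 2, 3, 4, 5, 6} — every symbol — so nothing can go there. The grid has no valid completion.

No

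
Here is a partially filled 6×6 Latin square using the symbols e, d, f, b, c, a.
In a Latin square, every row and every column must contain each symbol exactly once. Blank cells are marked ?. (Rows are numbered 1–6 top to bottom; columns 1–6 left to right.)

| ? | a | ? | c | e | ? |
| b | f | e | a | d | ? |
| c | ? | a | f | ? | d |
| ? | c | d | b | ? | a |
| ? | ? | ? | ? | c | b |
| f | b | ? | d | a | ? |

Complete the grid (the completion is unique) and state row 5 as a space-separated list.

a d f e c b

Row 5, column 3: row 5 has {b, c} and column 3 has {e, d, a}, leaving only f.
Row 5, column 4: row 5 has {f, b, c} and column 4 has {d, f, b, c, a}, leaving only e.
Row 5, column 2: row 5 has {e, f, b, c} and column 2 has {f, b, c, a}, leaving only d.
Row 5, column 1: row 5 has {e, d, f, b, c} and column 1 has {f, b, c}, leaving only a.
So row 5 reads: a d f e c b.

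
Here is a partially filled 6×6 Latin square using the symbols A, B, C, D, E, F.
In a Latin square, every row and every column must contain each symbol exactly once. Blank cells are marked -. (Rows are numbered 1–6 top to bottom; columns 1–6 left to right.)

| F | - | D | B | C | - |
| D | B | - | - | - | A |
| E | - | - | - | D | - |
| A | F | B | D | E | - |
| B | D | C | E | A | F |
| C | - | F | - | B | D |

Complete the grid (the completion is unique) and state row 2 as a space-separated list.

Row 2, column 3: row 2 has {A, B, D} and column 3 has {B, C, D, F}, leaving only E.
Row 2, column 5: row 2 has {A, B, D, E} and column 5 has {A, B, C, D, E}, leaving only F.
Row 2, column 4: row 2 has {A, B, D, E, F} and column 4 has {B, D, E}, leaving only C.
So row 2 reads: D B E C F A.

D B E C F A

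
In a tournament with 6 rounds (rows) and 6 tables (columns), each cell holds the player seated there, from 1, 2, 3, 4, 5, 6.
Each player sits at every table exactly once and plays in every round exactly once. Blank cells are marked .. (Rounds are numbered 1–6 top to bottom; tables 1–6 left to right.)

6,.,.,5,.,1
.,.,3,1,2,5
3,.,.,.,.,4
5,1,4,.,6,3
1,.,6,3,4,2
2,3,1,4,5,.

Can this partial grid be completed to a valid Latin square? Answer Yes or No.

Yes

No round or table among the givens repeats a symbol, and propagating forced cells runs into no contradiction.
One valid completion exists (for instance, 6 4 2 5 3 1 / 4 6 3 1 2 5 / 3 2 5 6 1 4 / 5 1 4 2 6 3 / 1 5 6 3 4 2 / 2 3 1 4 5 6).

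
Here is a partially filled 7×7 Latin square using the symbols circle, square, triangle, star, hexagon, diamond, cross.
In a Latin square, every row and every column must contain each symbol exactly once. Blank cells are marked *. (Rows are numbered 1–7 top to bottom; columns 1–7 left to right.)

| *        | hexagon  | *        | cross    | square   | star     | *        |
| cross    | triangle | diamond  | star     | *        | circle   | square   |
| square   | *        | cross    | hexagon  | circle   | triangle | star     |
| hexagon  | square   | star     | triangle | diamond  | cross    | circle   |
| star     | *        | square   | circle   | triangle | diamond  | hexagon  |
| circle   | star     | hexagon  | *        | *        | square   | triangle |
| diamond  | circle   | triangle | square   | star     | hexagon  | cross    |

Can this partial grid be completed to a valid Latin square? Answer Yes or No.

Yes

No row or column among the givens repeats a symbol, and propagating forced cells runs into no contradiction.
One valid completion exists (for instance, triangle hexagon circle cross square star diamond / cross triangle diamond star hexagon circle square / square diamond cross hexagon circle triangle star / hexagon square star triangle diamond cross circle / star cross square circle triangle diamond hexagon / circle star hexagon diamond cross square triangle / diamond circle triangle square star hexagon cross).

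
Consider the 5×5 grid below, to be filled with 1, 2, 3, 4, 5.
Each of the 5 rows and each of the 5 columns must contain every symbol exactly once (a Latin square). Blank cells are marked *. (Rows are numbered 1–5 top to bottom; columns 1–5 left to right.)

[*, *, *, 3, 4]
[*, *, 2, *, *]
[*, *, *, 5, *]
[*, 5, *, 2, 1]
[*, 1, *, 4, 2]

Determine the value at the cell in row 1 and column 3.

Row 1, column 2: row 1 has {3, 4} and column 2 has {1, 5}, leaving only 2.
Row 2, column 4: row 2 has {2} and column 4 has {2, 3, 4, 5}, leaving only 1.
Row 3, column 5: row 3 has {5} and column 5 has {1, 2, 4}, leaving only 3.
Row 2, column 5: row 2 has {1, 2} and column 5 has {1, 2, 3, 4}, leaving only 5.
Row 3, column 2: row 3 has {3, 5} and column 2 has {1, 2, 5}, leaving only 4.
Row 2, column 2: row 2 has {1, 2, 5} and column 2 has {1, 2, 4, 5}, leaving only 3.
Row 2, column 1: row 2 has {1, 2, 3, 5} and column 1 has {}, leaving only 4.
Row 3, column 3: row 3 has {3, 4, 5} and column 3 has {2}, leaving only 1.
Row 1 already has {2, 3, 4} and column 3 already has {1, 2}, so row 1, column 3 must be 5.

5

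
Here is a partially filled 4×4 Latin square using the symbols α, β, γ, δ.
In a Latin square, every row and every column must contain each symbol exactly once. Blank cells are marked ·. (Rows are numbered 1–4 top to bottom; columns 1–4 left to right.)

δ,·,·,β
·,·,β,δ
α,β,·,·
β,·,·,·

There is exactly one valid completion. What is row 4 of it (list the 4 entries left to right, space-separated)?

Row 2, column 1: row 2 has {β, δ} and column 1 has {α, β, δ}, leaving only γ.
Row 2, column 2: row 2 has {β, γ, δ} and column 2 has {β}, leaving only α.
Row 1, column 2: row 1 has {β, δ} and column 2 has {α, β}, leaving only γ.
Row 4, column 2: row 4 has {β} and column 2 has {α, β, γ}, leaving only δ.
Row 1, column 3: row 1 has {β, γ, δ} and column 3 has {β}, leaving only α.
Row 4, column 3: row 4 has {β, δ} and column 3 has {α, β}, leaving only γ.
Row 4, column 4: row 4 has {β, γ, δ} and column 4 has {β, δ}, leaving only α.
So row 4 reads: β δ γ α.

β δ γ α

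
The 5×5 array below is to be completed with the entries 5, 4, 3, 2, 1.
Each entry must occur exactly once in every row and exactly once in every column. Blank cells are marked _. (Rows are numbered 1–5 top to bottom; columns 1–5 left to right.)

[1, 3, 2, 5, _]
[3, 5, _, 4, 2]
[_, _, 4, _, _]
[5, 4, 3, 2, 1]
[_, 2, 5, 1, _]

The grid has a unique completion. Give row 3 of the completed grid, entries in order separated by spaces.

Row 3, column 1: row 3 has {4} and column 1 has {5, 3, 1}, leaving only 2.
Row 3, column 2: row 3 has {4, 2} and column 2 has {5, 4, 3, 2}, leaving only 1.
Row 3, column 4: row 3 has {4, 2, 1} and column 4 has {5, 4, 2, 1}, leaving only 3.
Row 3, column 5: row 3 has {4, 3, 2, 1} and column 5 has {2, 1}, leaving only 5.
So row 3 reads: 2 1 4 3 5.

2 1 4 3 5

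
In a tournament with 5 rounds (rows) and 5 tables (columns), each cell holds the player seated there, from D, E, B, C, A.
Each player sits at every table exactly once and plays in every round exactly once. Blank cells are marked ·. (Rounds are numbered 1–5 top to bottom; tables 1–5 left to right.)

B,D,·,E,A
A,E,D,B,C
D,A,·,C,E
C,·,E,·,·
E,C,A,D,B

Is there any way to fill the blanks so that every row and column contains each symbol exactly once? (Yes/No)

Yes

No round or table among the givens repeats a symbol, and propagating forced cells runs into no contradiction.
One valid completion exists (for instance, B D C E A / A E D B C / D A B C E / C B E A D / E C A D B).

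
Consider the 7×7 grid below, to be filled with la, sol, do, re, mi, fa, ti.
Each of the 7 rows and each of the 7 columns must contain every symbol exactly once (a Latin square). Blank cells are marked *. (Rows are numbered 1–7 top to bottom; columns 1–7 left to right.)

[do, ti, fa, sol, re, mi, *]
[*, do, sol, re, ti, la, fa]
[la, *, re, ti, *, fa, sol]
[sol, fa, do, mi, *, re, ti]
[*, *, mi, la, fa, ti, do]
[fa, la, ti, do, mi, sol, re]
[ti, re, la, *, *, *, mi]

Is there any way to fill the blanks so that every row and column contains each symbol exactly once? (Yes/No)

Yes

No row or column among the givens repeats a symbol, and propagating forced cells runs into no contradiction.
One valid completion exists (for instance, do ti fa sol re mi la / mi do sol re ti la fa / la mi re ti do fa sol / sol fa do mi la re ti / re sol mi la fa ti do / fa la ti do mi sol re / ti re la fa sol do mi).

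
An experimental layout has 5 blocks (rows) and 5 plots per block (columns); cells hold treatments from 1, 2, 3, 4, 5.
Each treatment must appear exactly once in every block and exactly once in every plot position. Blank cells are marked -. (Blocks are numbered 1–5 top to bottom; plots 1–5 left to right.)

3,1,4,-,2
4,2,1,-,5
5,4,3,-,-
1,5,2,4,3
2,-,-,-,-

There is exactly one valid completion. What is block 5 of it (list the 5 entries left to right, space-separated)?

2 3 5 1 4

Block 5, plot 2: block 5 has {2} and plot 2 has {1, 2, 4, 5}, leaving only 3.
Block 5, plot 3: block 5 has {2, 3} and plot 3 has {1, 2, 3, 4}, leaving only 5.
Block 5, plot 4: block 5 has {2, 3, 5} and plot 4 has {4}, leaving only 1.
Block 5, plot 5: block 5 has {1, 2, 3, 5} and plot 5 has {2, 3, 5}, leaving only 4.
So block 5 reads: 2 3 5 1 4.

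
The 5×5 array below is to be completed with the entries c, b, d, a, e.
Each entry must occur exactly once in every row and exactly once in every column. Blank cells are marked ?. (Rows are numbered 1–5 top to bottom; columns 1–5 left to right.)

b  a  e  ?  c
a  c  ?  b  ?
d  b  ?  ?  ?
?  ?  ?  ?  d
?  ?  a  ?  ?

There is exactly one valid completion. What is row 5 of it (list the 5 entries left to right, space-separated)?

Row 1, column 4: row 1 has {c, b, a, e} and column 4 has {b}, leaving only d.
Row 2, column 3: row 2 has {c, b, a} and column 3 has {a, e}, leaving only d.
Row 2, column 5: row 2 has {c, b, d, a} and column 5 has {c, d}, leaving only e.
Row 5, column 5: row 5 has {a} and column 5 has {c, d, e}, leaving only b.
Row 3, column 3: row 3 has {b, d} and column 3 has {d, a, e}, leaving only c.
Row 3, column 5: row 3 has {c, b, d} and column 5 has {c, b, d, e}, leaving only a.
Row 3, column 4: row 3 has {c, b, d, a} and column 4 has {b, d}, leaving only e.
Row 5, column 4: row 5 has {b, a} and column 4 has {b, d, e}, leaving only c.
Row 5, column 1: row 5 has {c, b, a} and column 1 has {b, d, a}, leaving only e.
Row 5, column 2: row 5 has {c, b, a, e} and column 2 has {c, b, a}, leaving only d.
So row 5 reads: e d a c b.

e d a c b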